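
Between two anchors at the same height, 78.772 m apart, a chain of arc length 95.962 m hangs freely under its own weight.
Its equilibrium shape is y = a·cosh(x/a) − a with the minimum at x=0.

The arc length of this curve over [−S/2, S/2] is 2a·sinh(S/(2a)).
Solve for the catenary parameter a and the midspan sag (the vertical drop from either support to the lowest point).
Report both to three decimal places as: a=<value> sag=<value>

seed: a₀ = √(S³/(24(L−S))) = √(78.772³/(24·17.190)) = 34.420268
iter 1: u=1.144268  f(a)=+1.161e+00  f'(a)=-1.136e+00  a ← 34.420268 − (+1.161e+00/-1.136e+00) = 35.442486
iter 2: u=1.111265  f(a)=+5.373e-02  f'(a)=-1.033e+00  a ← 35.442486 − (+5.373e-02/-1.033e+00) = 35.494505
iter 3: u=1.109637  f(a)=+1.274e-04  f'(a)=-1.028e+00  a ← 35.494505 − (+1.274e-04/-1.028e+00) = 35.494629
iter 4: u=1.109633  f(a)=+7.205e-10  f'(a)=-1.028e+00  a ← 35.494629 − (+7.205e-10/-1.028e+00) = 35.494629
iter 5: u=1.109633  f(a)=+0.000e+00  f'(a)=-1.028e+00  a ← 35.494629 − (+0.000e+00/-1.028e+00) = 35.494629
converged: |Δa| < 1e-12 after 5 iterations
sag = a·(cosh(S/(2a)) − 1) = 35.494629·(cosh(1.109633) − 1) = 24.188242
T_max/T_min = cosh(S/(2a)) = 1.681462

a=35.495 sag=24.188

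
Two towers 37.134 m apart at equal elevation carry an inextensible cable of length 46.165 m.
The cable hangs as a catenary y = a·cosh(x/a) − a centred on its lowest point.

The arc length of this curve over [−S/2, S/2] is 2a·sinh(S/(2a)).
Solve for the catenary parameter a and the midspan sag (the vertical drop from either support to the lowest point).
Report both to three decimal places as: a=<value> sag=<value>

a=15.902 sag=12.128

seed: a₀ = √(S³/(24(L−S))) = √(37.134³/(24·9.031)) = 15.370361
iter 1: u=1.207974  f(a)=+6.823e-01  f'(a)=-1.356e+00  a ← 15.370361 − (+6.823e-01/-1.356e+00) = 15.873590
iter 2: u=1.169679  f(a)=+3.494e-02  f'(a)=-1.220e+00  a ← 15.873590 − (+3.494e-02/-1.220e+00) = 15.902225
iter 3: u=1.167572  f(a)=+1.026e-04  f'(a)=-1.213e+00  a ← 15.902225 − (+1.026e-04/-1.213e+00) = 15.902310
iter 4: u=1.167566  f(a)=+8.898e-10  f'(a)=-1.213e+00  a ← 15.902310 − (+8.898e-10/-1.213e+00) = 15.902310
iter 5: u=1.167566  f(a)=+0.000e+00  f'(a)=-1.213e+00  a ← 15.902310 − (+0.000e+00/-1.213e+00) = 15.902310
converged: |Δa| < 1e-12 after 5 iterations
sag = a·(cosh(S/(2a)) − 1) = 15.902310·(cosh(1.167566) − 1) = 12.127768
T_max/T_min = cosh(S/(2a)) = 1.762642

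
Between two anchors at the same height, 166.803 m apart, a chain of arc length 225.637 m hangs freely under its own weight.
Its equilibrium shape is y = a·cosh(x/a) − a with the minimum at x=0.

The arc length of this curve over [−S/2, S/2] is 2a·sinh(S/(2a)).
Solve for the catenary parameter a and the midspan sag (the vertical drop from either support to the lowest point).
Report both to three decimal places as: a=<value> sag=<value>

seed: a₀ = √(S³/(24(L−S))) = √(166.803³/(24·58.834)) = 57.330533
iter 1: u=1.454748  f(a)=+6.549e+00  f'(a)=-2.521e+00  a ← 57.330533 − (+6.549e+00/-2.521e+00) = 59.928194
iter 2: u=1.391691  f(a)=+4.714e-01  f'(a)=-2.170e+00  a ← 59.928194 − (+4.714e-01/-2.170e+00) = 60.145426
iter 3: u=1.386664  f(a)=+2.861e-03  f'(a)=-2.144e+00  a ← 60.145426 − (+2.861e-03/-2.144e+00) = 60.146761
iter 4: u=1.386633  f(a)=+1.068e-07  f'(a)=-2.144e+00  a ← 60.146761 − (+1.068e-07/-2.144e+00) = 60.146761
iter 5: u=1.386633  f(a)=+5.684e-14  f'(a)=-2.144e+00  a ← 60.146761 − (+5.684e-14/-2.144e+00) = 60.146761
converged: |Δa| < 1e-12 after 5 iterations
sag = a·(cosh(S/(2a)) − 1) = 60.146761·(cosh(1.386633) − 1) = 67.703334
T_max/T_min = cosh(S/(2a)) = 2.125636

a=60.147 sag=67.703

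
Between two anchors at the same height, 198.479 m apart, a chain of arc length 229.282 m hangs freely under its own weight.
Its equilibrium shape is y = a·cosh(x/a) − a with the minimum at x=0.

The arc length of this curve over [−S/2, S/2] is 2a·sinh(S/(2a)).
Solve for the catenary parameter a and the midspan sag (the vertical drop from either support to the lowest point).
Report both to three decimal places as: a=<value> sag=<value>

seed: a₀ = √(S³/(24(L−S))) = √(198.479³/(24·30.803)) = 102.841811
iter 1: u=0.964972  f(a)=+1.466e+00  f'(a)=-6.567e-01  a ← 102.841811 − (+1.466e+00/-6.567e-01) = 105.074710
iter 2: u=0.944466  f(a)=+4.912e-02  f'(a)=-6.134e-01  a ← 105.074710 − (+4.912e-02/-6.134e-01) = 105.154786
iter 3: u=0.943747  f(a)=+5.934e-05  f'(a)=-6.119e-01  a ← 105.154786 − (+5.934e-05/-6.119e-01) = 105.154883
iter 4: u=0.943746  f(a)=+8.683e-11  f'(a)=-6.119e-01  a ← 105.154883 − (+8.683e-11/-6.119e-01) = 105.154883
iter 5: u=0.943746  f(a)=+0.000e+00  f'(a)=-6.119e-01  a ← 105.154883 − (+0.000e+00/-6.119e-01) = 105.154883
converged: |Δa| < 1e-12 after 5 iterations
sag = a·(cosh(S/(2a)) − 1) = 105.154883·(cosh(0.943746) − 1) = 50.408957
T_max/T_min = cosh(S/(2a)) = 1.479378

a=105.155 sag=50.409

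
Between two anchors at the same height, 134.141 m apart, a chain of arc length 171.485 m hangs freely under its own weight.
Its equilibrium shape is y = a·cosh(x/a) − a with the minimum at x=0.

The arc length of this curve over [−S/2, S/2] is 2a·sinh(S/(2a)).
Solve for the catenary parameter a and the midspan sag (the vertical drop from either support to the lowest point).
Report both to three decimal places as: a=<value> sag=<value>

a=53.937 sag=47.360

seed: a₀ = √(S³/(24(L−S))) = √(134.141³/(24·37.344)) = 51.895090
iter 1: u=1.292425  f(a)=+3.246e+00  f'(a)=-1.694e+00  a ← 51.895090 − (+3.246e+00/-1.694e+00) = 53.810725
iter 2: u=1.246415  f(a)=+1.884e-01  f'(a)=-1.503e+00  a ← 53.810725 − (+1.884e-01/-1.503e+00) = 53.936070
iter 3: u=1.243518  f(a)=+7.211e-04  f'(a)=-1.491e+00  a ← 53.936070 − (+7.211e-04/-1.491e+00) = 53.936553
iter 4: u=1.243507  f(a)=+1.065e-08  f'(a)=-1.491e+00  a ← 53.936553 − (+1.065e-08/-1.491e+00) = 53.936553
iter 5: u=1.243507  f(a)=+0.000e+00  f'(a)=-1.491e+00  a ← 53.936553 − (+0.000e+00/-1.491e+00) = 53.936553
converged: |Δa| < 1e-12 after 5 iterations
sag = a·(cosh(S/(2a)) − 1) = 53.936553·(cosh(1.243507) − 1) = 47.359686
T_max/T_min = cosh(S/(2a)) = 1.878063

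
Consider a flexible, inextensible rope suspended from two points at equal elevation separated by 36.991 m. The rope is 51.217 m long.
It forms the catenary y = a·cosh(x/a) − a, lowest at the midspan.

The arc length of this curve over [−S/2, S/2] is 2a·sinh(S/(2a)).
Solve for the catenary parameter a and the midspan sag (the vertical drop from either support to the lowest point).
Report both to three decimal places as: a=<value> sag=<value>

a=12.824 sag=15.816

seed: a₀ = √(S³/(24(L−S))) = √(36.991³/(24·14.226)) = 12.175788
iter 1: u=1.519039  f(a)=+1.734e+00  f'(a)=-2.922e+00  a ← 12.175788 − (+1.734e+00/-2.922e+00) = 12.769294
iter 2: u=1.448436  f(a)=+1.349e-01  f'(a)=-2.484e+00  a ← 12.769294 − (+1.349e-01/-2.484e+00) = 12.823595
iter 3: u=1.442302  f(a)=+9.678e-04  f'(a)=-2.448e+00  a ← 12.823595 − (+9.678e-04/-2.448e+00) = 12.823990
iter 4: u=1.442258  f(a)=+5.061e-08  f'(a)=-2.448e+00  a ← 12.823990 − (+5.061e-08/-2.448e+00) = 12.823990
iter 5: u=1.442258  f(a)=+7.105e-15  f'(a)=-2.448e+00  a ← 12.823990 − (+7.105e-15/-2.448e+00) = 12.823990
converged: |Δa| < 1e-12 after 5 iterations
sag = a·(cosh(S/(2a)) − 1) = 12.823990·(cosh(1.442258) − 1) = 15.816017
T_max/T_min = cosh(S/(2a)) = 2.233315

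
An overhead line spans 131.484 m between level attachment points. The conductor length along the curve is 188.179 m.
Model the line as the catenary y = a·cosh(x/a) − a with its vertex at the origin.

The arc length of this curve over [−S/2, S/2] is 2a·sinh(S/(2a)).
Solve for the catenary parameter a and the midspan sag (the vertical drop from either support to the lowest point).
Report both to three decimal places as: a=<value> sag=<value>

a=43.291 sag=60.280

seed: a₀ = √(S³/(24(L−S))) = √(131.484³/(24·56.695)) = 40.872515
iter 1: u=1.608465  f(a)=+7.802e+00  f'(a)=-3.562e+00  a ← 40.872515 − (+7.802e+00/-3.562e+00) = 43.063218
iter 2: u=1.526639  f(a)=+6.712e-01  f'(a)=-2.973e+00  a ← 43.063218 − (+6.712e-01/-2.973e+00) = 43.288992
iter 3: u=1.518677  f(a)=+6.000e-03  f'(a)=-2.920e+00  a ← 43.288992 − (+6.000e-03/-2.920e+00) = 43.291047
iter 4: u=1.518605  f(a)=+4.889e-07  f'(a)=-2.919e+00  a ← 43.291047 − (+4.889e-07/-2.919e+00) = 43.291047
iter 5: u=1.518605  f(a)=+5.684e-14  f'(a)=-2.919e+00  a ← 43.291047 − (+5.684e-14/-2.919e+00) = 43.291047
converged: |Δa| < 1e-12 after 5 iterations
sag = a·(cosh(S/(2a)) − 1) = 43.291047·(cosh(1.518605) − 1) = 60.279937
T_max/T_min = cosh(S/(2a)) = 2.392434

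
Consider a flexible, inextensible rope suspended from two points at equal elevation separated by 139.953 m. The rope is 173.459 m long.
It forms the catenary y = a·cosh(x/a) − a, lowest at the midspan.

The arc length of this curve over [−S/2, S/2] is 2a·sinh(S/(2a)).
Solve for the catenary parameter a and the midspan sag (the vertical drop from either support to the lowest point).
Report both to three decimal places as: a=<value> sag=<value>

a=60.376 sag=45.299

seed: a₀ = √(S³/(24(L−S))) = √(139.953³/(24·33.506)) = 58.385688
iter 1: u=1.198521  f(a)=+2.490e+00  f'(a)=-1.321e+00  a ← 58.385688 − (+2.490e+00/-1.321e+00) = 60.270541
iter 2: u=1.161040  f(a)=+1.257e-01  f'(a)=-1.191e+00  a ← 60.270541 − (+1.257e-01/-1.191e+00) = 60.376070
iter 3: u=1.159011  f(a)=+3.578e-04  f'(a)=-1.184e+00  a ← 60.376070 − (+3.578e-04/-1.184e+00) = 60.376372
iter 4: u=1.159005  f(a)=+2.917e-09  f'(a)=-1.184e+00  a ← 60.376372 − (+2.917e-09/-1.184e+00) = 60.376372
iter 5: u=1.159005  f(a)=+5.684e-14  f'(a)=-1.184e+00  a ← 60.376372 − (+5.684e-14/-1.184e+00) = 60.376372
converged: |Δa| < 1e-12 after 5 iterations
sag = a·(cosh(S/(2a)) − 1) = 60.376372·(cosh(1.159005) − 1) = 45.299134
T_max/T_min = cosh(S/(2a)) = 1.750279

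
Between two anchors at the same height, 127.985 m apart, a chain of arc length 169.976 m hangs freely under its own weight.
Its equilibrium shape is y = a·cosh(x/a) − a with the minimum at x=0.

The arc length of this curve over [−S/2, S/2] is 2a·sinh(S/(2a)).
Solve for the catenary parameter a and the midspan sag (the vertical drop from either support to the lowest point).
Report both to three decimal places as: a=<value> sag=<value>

a=47.703 sag=49.757

seed: a₀ = √(S³/(24(L−S))) = √(127.985³/(24·41.991)) = 45.609455
iter 1: u=1.403053  f(a)=+4.332e+00  f'(a)=-2.230e+00  a ← 45.609455 − (+4.332e+00/-2.230e+00) = 47.551937
iter 2: u=1.345739  f(a)=+2.921e-01  f'(a)=-1.939e+00  a ← 47.551937 − (+2.921e-01/-1.939e+00) = 47.702622
iter 3: u=1.341488  f(a)=+1.541e-03  f'(a)=-1.918e+00  a ← 47.702622 − (+1.541e-03/-1.918e+00) = 47.703425
iter 4: u=1.341466  f(a)=+4.336e-08  f'(a)=-1.918e+00  a ← 47.703425 − (+4.336e-08/-1.918e+00) = 47.703425
iter 5: u=1.341466  f(a)=+0.000e+00  f'(a)=-1.918e+00  a ← 47.703425 − (+0.000e+00/-1.918e+00) = 47.703425
converged: |Δa| < 1e-12 after 5 iterations
sag = a·(cosh(S/(2a)) − 1) = 47.703425·(cosh(1.341466) − 1) = 49.757218
T_max/T_min = cosh(S/(2a)) = 2.043053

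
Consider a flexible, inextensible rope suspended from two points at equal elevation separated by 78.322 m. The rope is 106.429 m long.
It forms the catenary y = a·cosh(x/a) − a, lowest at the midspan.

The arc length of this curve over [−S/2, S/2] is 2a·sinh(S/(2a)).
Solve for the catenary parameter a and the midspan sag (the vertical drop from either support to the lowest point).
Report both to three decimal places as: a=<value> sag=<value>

seed: a₀ = √(S³/(24(L−S))) = √(78.322³/(24·28.107)) = 26.687801
iter 1: u=1.467375  f(a)=+3.186e+00  f'(a)=-2.596e+00  a ← 26.687801 − (+3.186e+00/-2.596e+00) = 27.914921
iter 2: u=1.402870  f(a)=+2.329e-01  f'(a)=-2.229e+00  a ← 27.914921 − (+2.329e-01/-2.229e+00) = 28.019400
iter 3: u=1.397639  f(a)=+1.462e-03  f'(a)=-2.201e+00  a ← 28.019400 − (+1.462e-03/-2.201e+00) = 28.020064
iter 4: u=1.397606  f(a)=+5.839e-08  f'(a)=-2.201e+00  a ← 28.020064 − (+5.839e-08/-2.201e+00) = 28.020064
iter 5: u=1.397606  f(a)=+0.000e+00  f'(a)=-2.201e+00  a ← 28.020064 − (+0.000e+00/-2.201e+00) = 28.020064
converged: |Δa| < 1e-12 after 5 iterations
sag = a·(cosh(S/(2a)) − 1) = 28.020064·(cosh(1.397606) − 1) = 32.120663
T_max/T_min = cosh(S/(2a)) = 2.146345

a=28.020 sag=32.121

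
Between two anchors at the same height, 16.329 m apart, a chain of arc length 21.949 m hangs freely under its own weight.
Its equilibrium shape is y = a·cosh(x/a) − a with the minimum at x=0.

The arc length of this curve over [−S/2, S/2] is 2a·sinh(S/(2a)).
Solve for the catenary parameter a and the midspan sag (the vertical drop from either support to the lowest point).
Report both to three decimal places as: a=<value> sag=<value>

seed: a₀ = √(S³/(24(L−S))) = √(16.329³/(24·5.620)) = 5.681534
iter 1: u=1.437024  f(a)=+6.096e-01  f'(a)=-2.418e+00  a ← 5.681534 − (+6.096e-01/-2.418e+00) = 5.933641
iter 2: u=1.375968  f(a)=+4.293e-02  f'(a)=-2.089e+00  a ← 5.933641 − (+4.293e-02/-2.089e+00) = 5.954193
iter 3: u=1.371219  f(a)=+2.485e-04  f'(a)=-2.064e+00  a ← 5.954193 − (+2.485e-04/-2.064e+00) = 5.954314
iter 4: u=1.371191  f(a)=+8.430e-09  f'(a)=-2.064e+00  a ← 5.954314 − (+8.430e-09/-2.064e+00) = 5.954314
iter 5: u=1.371191  f(a)=+0.000e+00  f'(a)=-2.064e+00  a ← 5.954314 − (+0.000e+00/-2.064e+00) = 5.954314
converged: |Δa| < 1e-12 after 5 iterations
sag = a·(cosh(S/(2a)) − 1) = 5.954314·(cosh(1.371191) − 1) = 6.531418
T_max/T_min = cosh(S/(2a)) = 2.096922

a=5.954 sag=6.531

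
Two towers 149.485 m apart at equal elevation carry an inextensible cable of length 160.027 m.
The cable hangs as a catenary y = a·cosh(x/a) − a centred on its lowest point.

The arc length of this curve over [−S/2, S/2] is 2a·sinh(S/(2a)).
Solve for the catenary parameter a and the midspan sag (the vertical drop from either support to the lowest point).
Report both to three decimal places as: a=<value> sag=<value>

a=116.099 sag=24.902

seed: a₀ = √(S³/(24(L−S))) = √(149.485³/(24·10.542)) = 114.902452
iter 1: u=0.650487  f(a)=+2.253e-01  f'(a)=-1.914e-01  a ← 114.902452 − (+2.253e-01/-1.914e-01) = 116.079674
iter 2: u=0.643890  f(a)=+3.509e-03  f'(a)=-1.855e-01  a ← 116.079674 − (+3.509e-03/-1.855e-01) = 116.098596
iter 3: u=0.643785  f(a)=+8.813e-07  f'(a)=-1.854e-01  a ← 116.098596 − (+8.813e-07/-1.854e-01) = 116.098600
iter 4: u=0.643785  f(a)=+5.684e-14  f'(a)=-1.854e-01  a ← 116.098600 − (+5.684e-14/-1.854e-01) = 116.098600
converged: |Δa| < 1e-12 after 4 iterations
sag = a·(cosh(S/(2a)) − 1) = 116.098600·(cosh(0.643785) − 1) = 24.901560
T_max/T_min = cosh(S/(2a)) = 1.214486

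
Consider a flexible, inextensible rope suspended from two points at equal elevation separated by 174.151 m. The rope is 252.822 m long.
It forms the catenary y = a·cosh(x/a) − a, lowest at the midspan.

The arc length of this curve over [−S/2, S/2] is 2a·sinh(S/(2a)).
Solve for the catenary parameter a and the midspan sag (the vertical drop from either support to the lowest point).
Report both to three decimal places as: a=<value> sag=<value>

seed: a₀ = √(S³/(24(L−S))) = √(174.151³/(24·78.671)) = 52.890297
iter 1: u=1.646342  f(a)=+1.138e+01  f'(a)=-3.863e+00  a ← 52.890297 − (+1.138e+01/-3.863e+00) = 55.835001
iter 2: u=1.559515  f(a)=+1.019e+00  f'(a)=-3.199e+00  a ← 55.835001 − (+1.019e+00/-3.199e+00) = 56.153558
iter 3: u=1.550668  f(a)=+9.959e-03  f'(a)=-3.137e+00  a ← 56.153558 − (+9.959e-03/-3.137e+00) = 56.156732
iter 4: u=1.550580  f(a)=+9.713e-07  f'(a)=-3.137e+00  a ← 56.156732 − (+9.713e-07/-3.137e+00) = 56.156732
iter 5: u=1.550580  f(a)=+5.684e-14  f'(a)=-3.137e+00  a ← 56.156732 − (+5.684e-14/-3.137e+00) = 56.156732
converged: |Δa| < 1e-12 after 5 iterations
sag = a·(cosh(S/(2a)) − 1) = 56.156732·(cosh(1.550580) − 1) = 82.166510
T_max/T_min = cosh(S/(2a)) = 2.463164

a=56.157 sag=82.167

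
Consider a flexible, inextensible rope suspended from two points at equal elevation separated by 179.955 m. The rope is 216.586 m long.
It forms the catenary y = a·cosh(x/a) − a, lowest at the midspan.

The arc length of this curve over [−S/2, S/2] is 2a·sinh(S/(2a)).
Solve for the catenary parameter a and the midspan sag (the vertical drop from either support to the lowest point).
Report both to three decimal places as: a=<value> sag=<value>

seed: a₀ = √(S³/(24(L−S))) = √(179.955³/(24·36.631)) = 81.417145
iter 1: u=1.105142  f(a)=+2.303e+00  f'(a)=-1.015e+00  a ← 81.417145 − (+2.303e+00/-1.015e+00) = 83.687024
iter 2: u=1.075167  f(a)=+9.983e-02  f'(a)=-9.284e-01  a ← 83.687024 − (+9.983e-02/-9.284e-01) = 83.794550
iter 3: u=1.073787  f(a)=+2.064e-04  f'(a)=-9.246e-01  a ← 83.794550 − (+2.064e-04/-9.246e-01) = 83.794773
iter 4: u=1.073784  f(a)=+8.860e-10  f'(a)=-9.246e-01  a ← 83.794773 − (+8.860e-10/-9.246e-01) = 83.794773
iter 5: u=1.073784  f(a)=-5.684e-14  f'(a)=-9.246e-01  a ← 83.794773 − (-5.684e-14/-9.246e-01) = 83.794773
converged: |Δa| < 1e-12 after 5 iterations
sag = a·(cosh(S/(2a)) − 1) = 83.794773·(cosh(1.073784) − 1) = 53.131988
T_max/T_min = cosh(S/(2a)) = 1.634073

a=83.795 sag=53.132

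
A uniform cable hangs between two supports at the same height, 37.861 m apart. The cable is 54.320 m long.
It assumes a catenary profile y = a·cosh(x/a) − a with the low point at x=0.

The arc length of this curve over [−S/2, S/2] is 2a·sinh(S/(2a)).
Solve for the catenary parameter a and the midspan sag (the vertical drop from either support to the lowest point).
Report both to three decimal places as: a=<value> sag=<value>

a=12.420 sag=17.445

seed: a₀ = √(S³/(24(L−S))) = √(37.861³/(24·16.459)) = 11.721435
iter 1: u=1.615033  f(a)=+2.285e+00  f'(a)=-3.613e+00  a ← 11.721435 − (+2.285e+00/-3.613e+00) = 12.353898
iter 2: u=1.532350  f(a)=+1.980e-01  f'(a)=-3.011e+00  a ← 12.353898 − (+1.980e-01/-3.011e+00) = 12.419635
iter 3: u=1.524240  f(a)=+1.797e-03  f'(a)=-2.957e+00  a ← 12.419635 − (+1.797e-03/-2.957e+00) = 12.420243
iter 4: u=1.524165  f(a)=+1.512e-07  f'(a)=-2.956e+00  a ← 12.420243 − (+1.512e-07/-2.956e+00) = 12.420243
iter 5: u=1.524165  f(a)=-7.105e-15  f'(a)=-2.956e+00  a ← 12.420243 − (-7.105e-15/-2.956e+00) = 12.420243
converged: |Δa| < 1e-12 after 5 iterations
sag = a·(cosh(S/(2a)) − 1) = 12.420243·(cosh(1.524165) − 1) = 17.444921
T_max/T_min = cosh(S/(2a)) = 2.404555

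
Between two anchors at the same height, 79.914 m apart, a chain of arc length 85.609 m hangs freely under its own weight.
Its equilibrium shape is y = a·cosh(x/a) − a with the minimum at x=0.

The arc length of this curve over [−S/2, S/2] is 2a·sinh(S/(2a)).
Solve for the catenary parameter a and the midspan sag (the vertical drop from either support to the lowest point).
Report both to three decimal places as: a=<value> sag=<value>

seed: a₀ = √(S³/(24(L−S))) = √(79.914³/(24·5.695)) = 61.105713
iter 1: u=0.653900  f(a)=+1.230e-01  f'(a)=-1.945e-01  a ← 61.105713 − (+1.230e-01/-1.945e-01) = 61.738142
iter 2: u=0.647201  f(a)=+1.936e-03  f'(a)=-1.884e-01  a ← 61.738142 − (+1.936e-03/-1.884e-01) = 61.748415
iter 3: u=0.647094  f(a)=+4.964e-07  f'(a)=-1.883e-01  a ← 61.748415 − (+4.964e-07/-1.883e-01) = 61.748418
iter 4: u=0.647094  f(a)=+2.842e-14  f'(a)=-1.883e-01  a ← 61.748418 − (+2.842e-14/-1.883e-01) = 61.748418
converged: |Δa| < 1e-12 after 4 iterations
sag = a·(cosh(S/(2a)) − 1) = 61.748418·(cosh(0.647094) − 1) = 13.385412
T_max/T_min = cosh(S/(2a)) = 1.216773

a=61.748 sag=13.385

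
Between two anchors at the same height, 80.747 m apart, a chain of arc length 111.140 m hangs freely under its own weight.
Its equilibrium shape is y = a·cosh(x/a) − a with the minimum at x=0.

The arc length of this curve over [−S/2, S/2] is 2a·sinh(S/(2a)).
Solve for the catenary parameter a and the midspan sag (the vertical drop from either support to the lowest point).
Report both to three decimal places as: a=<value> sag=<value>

a=28.268 sag=34.079

seed: a₀ = √(S³/(24(L−S))) = √(80.747³/(24·30.393)) = 26.865640
iter 1: u=1.502793  f(a)=+3.622e+00  f'(a)=-2.817e+00  a ← 26.865640 − (+3.622e+00/-2.817e+00) = 28.151752
iter 2: u=1.434138  f(a)=+2.764e-01  f'(a)=-2.402e+00  a ← 28.151752 − (+2.764e-01/-2.402e+00) = 28.266819
iter 3: u=1.428300  f(a)=+1.902e-03  f'(a)=-2.369e+00  a ← 28.266819 − (+1.902e-03/-2.369e+00) = 28.267622
iter 4: u=1.428260  f(a)=+9.150e-08  f'(a)=-2.369e+00  a ← 28.267622 − (+9.150e-08/-2.369e+00) = 28.267622
iter 5: u=1.428260  f(a)=+0.000e+00  f'(a)=-2.369e+00  a ← 28.267622 − (+0.000e+00/-2.369e+00) = 28.267622
converged: |Δa| < 1e-12 after 5 iterations
sag = a·(cosh(S/(2a)) − 1) = 28.267622·(cosh(1.428260) − 1) = 34.078856
T_max/T_min = cosh(S/(2a)) = 2.205579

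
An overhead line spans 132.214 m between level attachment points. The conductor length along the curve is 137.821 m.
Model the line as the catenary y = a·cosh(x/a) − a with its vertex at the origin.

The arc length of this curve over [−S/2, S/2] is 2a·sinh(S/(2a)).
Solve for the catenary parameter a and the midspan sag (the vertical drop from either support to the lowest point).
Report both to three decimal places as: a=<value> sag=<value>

seed: a₀ = √(S³/(24(L−S))) = √(132.214³/(24·5.607)) = 131.052487
iter 1: u=0.504431  f(a)=+7.177e-02  f'(a)=-8.777e-02  a ← 131.052487 − (+7.177e-02/-8.777e-02) = 131.870220
iter 2: u=0.501303  f(a)=+6.773e-04  f'(a)=-8.612e-02  a ← 131.870220 − (+6.773e-04/-8.612e-02) = 131.878085
iter 3: u=0.501274  f(a)=+6.159e-08  f'(a)=-8.610e-02  a ← 131.878085 − (+6.159e-08/-8.610e-02) = 131.878085
iter 4: u=0.501274  f(a)=-2.842e-14  f'(a)=-8.610e-02  a ← 131.878085 − (-2.842e-14/-8.610e-02) = 131.878085
converged: |Δa| < 1e-12 after 4 iterations
sag = a·(cosh(S/(2a)) − 1) = 131.878085·(cosh(0.501274) − 1) = 16.918710
T_max/T_min = cosh(S/(2a)) = 1.128291

a=131.878 sag=16.919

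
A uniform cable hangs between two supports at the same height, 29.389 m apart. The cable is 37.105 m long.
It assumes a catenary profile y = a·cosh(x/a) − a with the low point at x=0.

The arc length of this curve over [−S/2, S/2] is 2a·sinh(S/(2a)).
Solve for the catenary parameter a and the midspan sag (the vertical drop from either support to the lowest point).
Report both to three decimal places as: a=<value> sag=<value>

a=12.144 sag=10.030

seed: a₀ = √(S³/(24(L−S))) = √(29.389³/(24·7.716)) = 11.707805
iter 1: u=1.255103  f(a)=+6.310e-01  f'(a)=-1.538e+00  a ← 11.707805 − (+6.310e-01/-1.538e+00) = 12.118171
iter 2: u=1.212600  f(a)=+3.470e-02  f'(a)=-1.373e+00  a ← 12.118171 − (+3.470e-02/-1.373e+00) = 12.143443
iter 3: u=1.210077  f(a)=+1.184e-04  f'(a)=-1.364e+00  a ← 12.143443 − (+1.184e-04/-1.364e+00) = 12.143530
iter 4: u=1.210068  f(a)=+1.389e-09  f'(a)=-1.364e+00  a ← 12.143530 − (+1.389e-09/-1.364e+00) = 12.143530
iter 5: u=1.210068  f(a)=+0.000e+00  f'(a)=-1.364e+00  a ← 12.143530 − (+0.000e+00/-1.364e+00) = 12.143530
converged: |Δa| < 1e-12 after 5 iterations
sag = a·(cosh(S/(2a)) − 1) = 12.143530·(cosh(1.210068) − 1) = 10.029890
T_max/T_min = cosh(S/(2a)) = 1.825945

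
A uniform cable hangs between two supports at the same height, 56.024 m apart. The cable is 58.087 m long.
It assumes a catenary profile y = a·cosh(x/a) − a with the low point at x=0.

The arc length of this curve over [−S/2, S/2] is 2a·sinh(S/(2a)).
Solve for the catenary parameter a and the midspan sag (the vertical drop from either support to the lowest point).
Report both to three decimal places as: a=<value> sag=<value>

seed: a₀ = √(S³/(24(L−S))) = √(56.024³/(24·2.063)) = 59.594466
iter 1: u=0.470044  f(a)=+2.291e-02  f'(a)=-7.078e-02  a ← 59.594466 − (+2.291e-02/-7.078e-02) = 59.918166
iter 2: u=0.467504  f(a)=+1.880e-04  f'(a)=-6.962e-02  a ← 59.918166 − (+1.880e-04/-6.962e-02) = 59.920867
iter 3: u=0.467483  f(a)=+1.289e-08  f'(a)=-6.961e-02  a ← 59.920867 − (+1.289e-08/-6.961e-02) = 59.920867
iter 4: u=0.467483  f(a)=-1.421e-14  f'(a)=-6.961e-02  a ← 59.920867 − (-1.421e-14/-6.961e-02) = 59.920867
converged: |Δa| < 1e-12 after 4 iterations
sag = a·(cosh(S/(2a)) − 1) = 59.920867·(cosh(0.467483) − 1) = 6.667685
T_max/T_min = cosh(S/(2a)) = 1.111275

a=59.921 sag=6.668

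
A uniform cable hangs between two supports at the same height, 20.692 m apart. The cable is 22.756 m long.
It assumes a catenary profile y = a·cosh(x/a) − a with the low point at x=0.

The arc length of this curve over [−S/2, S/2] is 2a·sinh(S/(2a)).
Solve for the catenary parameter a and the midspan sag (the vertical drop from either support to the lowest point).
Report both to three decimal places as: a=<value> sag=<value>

seed: a₀ = √(S³/(24(L−S))) = √(20.692³/(24·2.064)) = 13.373443
iter 1: u=0.773623  f(a)=+6.265e-02  f'(a)=-3.275e-01  a ← 13.373443 − (+6.265e-02/-3.275e-01) = 13.564721
iter 2: u=0.762714  f(a)=+1.369e-03  f'(a)=-3.134e-01  a ← 13.564721 − (+1.369e-03/-3.134e-01) = 13.569091
iter 3: u=0.762468  f(a)=+6.868e-07  f'(a)=-3.131e-01  a ← 13.569091 − (+6.868e-07/-3.131e-01) = 13.569093
iter 4: u=0.762468  f(a)=+1.741e-13  f'(a)=-3.131e-01  a ← 13.569093 − (+1.741e-13/-3.131e-01) = 13.569093
converged: |Δa| < 1e-12 after 4 iterations
sag = a·(cosh(S/(2a)) − 1) = 13.569093·(cosh(0.762468) − 1) = 4.139074
T_max/T_min = cosh(S/(2a)) = 1.305037

a=13.569 sag=4.139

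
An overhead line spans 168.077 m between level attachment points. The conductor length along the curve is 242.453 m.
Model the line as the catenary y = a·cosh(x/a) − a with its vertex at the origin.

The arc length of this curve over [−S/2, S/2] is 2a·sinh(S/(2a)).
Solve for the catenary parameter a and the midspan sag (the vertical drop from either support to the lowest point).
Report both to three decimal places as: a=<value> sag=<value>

seed: a₀ = √(S³/(24(L−S))) = √(168.077³/(24·74.376)) = 51.575138
iter 1: u=1.629438  f(a)=+1.052e+01  f'(a)=-3.726e+00  a ← 51.575138 − (+1.052e+01/-3.726e+00) = 54.398739
iter 2: u=1.544861  f(a)=+9.258e-01  f'(a)=-3.097e+00  a ← 54.398739 − (+9.258e-01/-3.097e+00) = 54.697699
iter 3: u=1.536417  f(a)=+8.697e-03  f'(a)=-3.039e+00  a ← 54.697699 − (+8.697e-03/-3.039e+00) = 54.700560
iter 4: u=1.536337  f(a)=+7.833e-07  f'(a)=-3.038e+00  a ← 54.700560 − (+7.833e-07/-3.038e+00) = 54.700561
iter 5: u=1.536337  f(a)=+5.684e-14  f'(a)=-3.038e+00  a ← 54.700561 − (+5.684e-14/-3.038e+00) = 54.700561
converged: |Δa| < 1e-12 after 5 iterations
sag = a·(cosh(S/(2a)) − 1) = 54.700561·(cosh(1.536337) − 1) = 78.295739
T_max/T_min = cosh(S/(2a)) = 2.431352

a=54.701 sag=78.296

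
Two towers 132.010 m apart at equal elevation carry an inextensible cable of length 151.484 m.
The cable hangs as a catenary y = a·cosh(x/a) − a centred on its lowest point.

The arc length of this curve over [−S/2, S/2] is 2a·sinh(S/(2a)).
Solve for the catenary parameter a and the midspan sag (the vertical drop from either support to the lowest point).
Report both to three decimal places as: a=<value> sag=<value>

a=71.660 sag=32.609

seed: a₀ = √(S³/(24(L−S))) = √(132.010³/(24·19.474)) = 70.157975
iter 1: u=0.940805  f(a)=+8.802e-01  f'(a)=-6.059e-01  a ← 70.157975 − (+8.802e-01/-6.059e-01) = 71.610817
iter 2: u=0.921718  f(a)=+2.809e-02  f'(a)=-5.678e-01  a ← 71.610817 − (+2.809e-02/-5.678e-01) = 71.660284
iter 3: u=0.921082  f(a)=+3.068e-05  f'(a)=-5.665e-01  a ← 71.660284 − (+3.068e-05/-5.665e-01) = 71.660338
iter 4: u=0.921081  f(a)=+3.669e-11  f'(a)=-5.665e-01  a ← 71.660338 − (+3.669e-11/-5.665e-01) = 71.660338
converged: |Δa| < 1e-12 after 4 iterations
sag = a·(cosh(S/(2a)) − 1) = 71.660338·(cosh(0.921081) − 1) = 32.608807
T_max/T_min = cosh(S/(2a)) = 1.455047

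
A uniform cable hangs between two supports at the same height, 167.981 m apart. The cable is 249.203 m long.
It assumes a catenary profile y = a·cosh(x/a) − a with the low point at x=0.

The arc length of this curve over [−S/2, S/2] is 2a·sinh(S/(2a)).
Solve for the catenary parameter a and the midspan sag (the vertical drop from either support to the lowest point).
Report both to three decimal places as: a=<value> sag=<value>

seed: a₀ = √(S³/(24(L−S))) = √(167.981³/(24·81.222)) = 49.311451
iter 1: u=1.703266  f(a)=+1.263e+01  f'(a)=-4.354e+00  a ← 49.311451 − (+1.263e+01/-4.354e+00) = 52.211739
iter 2: u=1.608652  f(a)=+1.200e+00  f'(a)=-3.563e+00  a ← 52.211739 − (+1.200e+00/-3.563e+00) = 52.548520
iter 3: u=1.598342  f(a)=+1.334e-02  f'(a)=-3.484e+00  a ← 52.548520 − (+1.334e-02/-3.484e+00) = 52.552350
iter 4: u=1.598225  f(a)=+1.691e-06  f'(a)=-3.483e+00  a ← 52.552350 − (+1.691e-06/-3.483e+00) = 52.552350
iter 5: u=1.598225  f(a)=+0.000e+00  f'(a)=-3.483e+00  a ← 52.552350 − (+0.000e+00/-3.483e+00) = 52.552350
converged: |Δa| < 1e-12 after 5 iterations
sag = a·(cosh(S/(2a)) − 1) = 52.552350·(cosh(1.598225) − 1) = 82.678132
T_max/T_min = cosh(S/(2a)) = 2.573253

a=52.552 sag=82.678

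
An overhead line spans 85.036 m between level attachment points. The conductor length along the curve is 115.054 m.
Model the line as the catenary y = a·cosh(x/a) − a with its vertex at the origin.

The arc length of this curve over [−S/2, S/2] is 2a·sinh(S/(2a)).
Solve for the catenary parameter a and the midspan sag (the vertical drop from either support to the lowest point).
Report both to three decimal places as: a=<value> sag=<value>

seed: a₀ = √(S³/(24(L−S))) = √(85.036³/(24·30.018)) = 29.215124
iter 1: u=1.455342  f(a)=+3.344e+00  f'(a)=-2.524e+00  a ← 29.215124 − (+3.344e+00/-2.524e+00) = 30.539789
iter 2: u=1.392217  f(a)=+2.409e-01  f'(a)=-2.173e+00  a ← 30.539789 − (+2.409e-01/-2.173e+00) = 30.650659
iter 3: u=1.387181  f(a)=+1.465e-03  f'(a)=-2.146e+00  a ← 30.650659 − (+1.465e-03/-2.146e+00) = 30.651341
iter 4: u=1.387150  f(a)=+5.486e-08  f'(a)=-2.146e+00  a ← 30.651341 − (+5.486e-08/-2.146e+00) = 30.651341
iter 5: u=1.387150  f(a)=+2.842e-14  f'(a)=-2.146e+00  a ← 30.651341 − (+2.842e-14/-2.146e+00) = 30.651341
converged: |Δa| < 1e-12 after 5 iterations
sag = a·(cosh(S/(2a)) − 1) = 30.651341·(cosh(1.387150) − 1) = 34.531942
T_max/T_min = cosh(S/(2a)) = 2.126605

a=30.651 sag=34.532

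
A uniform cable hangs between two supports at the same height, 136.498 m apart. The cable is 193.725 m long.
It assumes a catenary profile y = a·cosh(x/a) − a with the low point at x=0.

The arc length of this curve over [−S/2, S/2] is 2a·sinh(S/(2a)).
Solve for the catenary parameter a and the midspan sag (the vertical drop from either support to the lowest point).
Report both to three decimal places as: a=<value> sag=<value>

a=45.512 sag=61.510

seed: a₀ = √(S³/(24(L−S))) = √(136.498³/(24·57.227)) = 43.031187
iter 1: u=1.586036  f(a)=+7.644e+00  f'(a)=-3.392e+00  a ← 43.031187 − (+7.644e+00/-3.392e+00) = 45.284897
iter 2: u=1.507103  f(a)=+6.416e-01  f'(a)=-2.844e+00  a ← 45.284897 − (+6.416e-01/-2.844e+00) = 45.510471
iter 3: u=1.499633  f(a)=+5.435e-03  f'(a)=-2.796e+00  a ← 45.510471 − (+5.435e-03/-2.796e+00) = 45.512414
iter 4: u=1.499569  f(a)=+3.973e-07  f'(a)=-2.796e+00  a ← 45.512414 − (+3.973e-07/-2.796e+00) = 45.512414
iter 5: u=1.499569  f(a)=+2.842e-14  f'(a)=-2.796e+00  a ← 45.512414 − (+2.842e-14/-2.796e+00) = 45.512414
converged: |Δa| < 1e-12 after 5 iterations
sag = a·(cosh(S/(2a)) − 1) = 45.512414·(cosh(1.499569) − 1) = 61.509657
T_max/T_min = cosh(S/(2a)) = 2.351492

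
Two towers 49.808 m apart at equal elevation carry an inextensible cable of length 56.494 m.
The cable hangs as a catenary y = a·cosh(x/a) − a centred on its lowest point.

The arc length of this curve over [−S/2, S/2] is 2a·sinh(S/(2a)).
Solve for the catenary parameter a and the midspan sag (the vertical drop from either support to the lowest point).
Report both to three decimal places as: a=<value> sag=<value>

a=28.292 sag=11.687

seed: a₀ = √(S³/(24(L−S))) = √(49.808³/(24·6.686)) = 27.749799
iter 1: u=0.897448  f(a)=+2.745e-01  f'(a)=-5.218e-01  a ← 27.749799 − (+2.745e-01/-5.218e-01) = 28.275786
iter 2: u=0.880754  f(a)=+7.998e-03  f'(a)=-4.918e-01  a ← 28.275786 − (+7.998e-03/-4.918e-01) = 28.292048
iter 3: u=0.880247  f(a)=+7.243e-06  f'(a)=-4.909e-01  a ← 28.292048 − (+7.243e-06/-4.909e-01) = 28.292063
iter 4: u=0.880247  f(a)=+5.961e-12  f'(a)=-4.909e-01  a ← 28.292063 − (+5.961e-12/-4.909e-01) = 28.292063
converged: |Δa| < 1e-12 after 4 iterations
sag = a·(cosh(S/(2a)) − 1) = 28.292063·(cosh(0.880247) − 1) = 11.687105
T_max/T_min = cosh(S/(2a)) = 1.413088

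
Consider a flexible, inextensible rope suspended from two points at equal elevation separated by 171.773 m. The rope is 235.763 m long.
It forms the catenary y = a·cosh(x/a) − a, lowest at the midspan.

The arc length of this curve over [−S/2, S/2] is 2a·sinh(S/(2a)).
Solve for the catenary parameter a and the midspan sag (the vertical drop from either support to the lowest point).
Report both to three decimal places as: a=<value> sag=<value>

a=60.417 sag=72.045

seed: a₀ = √(S³/(24(L−S))) = √(171.773³/(24·63.990)) = 57.447439
iter 1: u=1.495045  f(a)=+7.544e+00  f'(a)=-2.767e+00  a ← 57.447439 − (+7.544e+00/-2.767e+00) = 60.173716
iter 2: u=1.427309  f(a)=+5.703e-01  f'(a)=-2.363e+00  a ← 60.173716 − (+5.703e-01/-2.363e+00) = 60.415025
iter 3: u=1.421608  f(a)=+3.848e-03  f'(a)=-2.331e+00  a ← 60.415025 − (+3.848e-03/-2.331e+00) = 60.416676
iter 4: u=1.421569  f(a)=+1.778e-07  f'(a)=-2.331e+00  a ← 60.416676 − (+1.778e-07/-2.331e+00) = 60.416676
iter 5: u=1.421569  f(a)=+0.000e+00  f'(a)=-2.331e+00  a ← 60.416676 − (+0.000e+00/-2.331e+00) = 60.416676
converged: |Δa| < 1e-12 after 5 iterations
sag = a·(cosh(S/(2a)) − 1) = 60.416676·(cosh(1.421569) − 1) = 72.045480
T_max/T_min = cosh(S/(2a)) = 2.192477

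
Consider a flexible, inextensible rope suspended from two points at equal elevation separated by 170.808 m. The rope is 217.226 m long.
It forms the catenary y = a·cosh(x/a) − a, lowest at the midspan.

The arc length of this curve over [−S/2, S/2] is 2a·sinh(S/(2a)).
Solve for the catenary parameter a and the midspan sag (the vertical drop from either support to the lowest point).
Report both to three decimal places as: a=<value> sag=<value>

seed: a₀ = √(S³/(24(L−S))) = √(170.808³/(24·46.418)) = 66.882651
iter 1: u=1.276923  f(a)=+3.935e+00  f'(a)=-1.628e+00  a ← 66.882651 − (+3.935e+00/-1.628e+00) = 69.299548
iter 2: u=1.232389  f(a)=+2.233e-01  f'(a)=-1.448e+00  a ← 69.299548 − (+2.233e-01/-1.448e+00) = 69.453792
iter 3: u=1.229652  f(a)=+8.154e-04  f'(a)=-1.437e+00  a ← 69.453792 − (+8.154e-04/-1.437e+00) = 69.454360
iter 4: u=1.229642  f(a)=+1.096e-08  f'(a)=-1.437e+00  a ← 69.454360 − (+1.096e-08/-1.437e+00) = 69.454360
iter 5: u=1.229642  f(a)=-2.842e-14  f'(a)=-1.437e+00  a ← 69.454360 − (-2.842e-14/-1.437e+00) = 69.454360
converged: |Δa| < 1e-12 after 5 iterations
sag = a·(cosh(S/(2a)) − 1) = 69.454360·(cosh(1.229642) − 1) = 59.466903
T_max/T_min = cosh(S/(2a)) = 1.856201

a=69.454 sag=59.467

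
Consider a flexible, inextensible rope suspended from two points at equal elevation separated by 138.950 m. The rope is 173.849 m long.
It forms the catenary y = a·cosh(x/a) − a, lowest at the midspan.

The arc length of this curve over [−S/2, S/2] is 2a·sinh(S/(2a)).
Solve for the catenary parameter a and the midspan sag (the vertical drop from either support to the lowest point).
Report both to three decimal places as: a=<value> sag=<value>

a=58.614 sag=46.226

seed: a₀ = √(S³/(24(L−S))) = √(138.950³/(24·34.899)) = 56.594694
iter 1: u=1.227589  f(a)=+2.726e+00  f'(a)=-1.429e+00  a ← 56.594694 − (+2.726e+00/-1.429e+00) = 58.501701
iter 2: u=1.187572  f(a)=+1.438e-01  f'(a)=-1.282e+00  a ← 58.501701 − (+1.438e-01/-1.282e+00) = 58.613886
iter 3: u=1.185299  f(a)=+4.499e-04  f'(a)=-1.274e+00  a ← 58.613886 − (+4.499e-04/-1.274e+00) = 58.614239
iter 4: u=1.185292  f(a)=+4.432e-09  f'(a)=-1.274e+00  a ← 58.614239 − (+4.432e-09/-1.274e+00) = 58.614239
iter 5: u=1.185292  f(a)=+0.000e+00  f'(a)=-1.274e+00  a ← 58.614239 − (+0.000e+00/-1.274e+00) = 58.614239
converged: |Δa| < 1e-12 after 5 iterations
sag = a·(cosh(S/(2a)) − 1) = 58.614239·(cosh(1.185292) − 1) = 46.226105
T_max/T_min = cosh(S/(2a)) = 1.788650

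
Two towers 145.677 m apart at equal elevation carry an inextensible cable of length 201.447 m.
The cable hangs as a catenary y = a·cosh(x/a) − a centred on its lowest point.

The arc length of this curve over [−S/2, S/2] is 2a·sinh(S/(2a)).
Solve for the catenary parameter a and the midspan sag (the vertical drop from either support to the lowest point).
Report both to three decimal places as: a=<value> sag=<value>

seed: a₀ = √(S³/(24(L−S))) = √(145.677³/(24·55.770)) = 48.059643
iter 1: u=1.515586  f(a)=+6.767e+00  f'(a)=-2.900e+00  a ← 48.059643 − (+6.767e+00/-2.900e+00) = 50.393368
iter 2: u=1.445399  f(a)=+5.241e-01  f'(a)=-2.466e+00  a ← 50.393368 − (+5.241e-01/-2.466e+00) = 50.605877
iter 3: u=1.439329  f(a)=+3.728e-03  f'(a)=-2.431e+00  a ← 50.605877 − (+3.728e-03/-2.431e+00) = 50.607410
iter 4: u=1.439285  f(a)=+1.915e-07  f'(a)=-2.431e+00  a ← 50.607410 − (+1.915e-07/-2.431e+00) = 50.607410
iter 5: u=1.439285  f(a)=+0.000e+00  f'(a)=-2.431e+00  a ← 50.607410 − (+0.000e+00/-2.431e+00) = 50.607410
converged: |Δa| < 1e-12 after 5 iterations
sag = a·(cosh(S/(2a)) − 1) = 50.607410·(cosh(1.439285) − 1) = 62.114963
T_max/T_min = cosh(S/(2a)) = 2.227389

a=50.607 sag=62.115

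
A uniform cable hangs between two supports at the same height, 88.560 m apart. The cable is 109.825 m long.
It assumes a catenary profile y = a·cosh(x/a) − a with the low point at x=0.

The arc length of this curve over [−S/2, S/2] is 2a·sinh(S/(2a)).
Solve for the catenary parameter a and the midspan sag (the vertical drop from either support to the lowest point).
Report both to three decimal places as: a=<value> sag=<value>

a=38.152 sag=28.713

seed: a₀ = √(S³/(24(L−S))) = √(88.560³/(24·21.265)) = 36.890802
iter 1: u=1.200299  f(a)=+1.585e+00  f'(a)=-1.328e+00  a ← 36.890802 − (+1.585e+00/-1.328e+00) = 38.084908
iter 2: u=1.162665  f(a)=+8.023e-02  f'(a)=-1.196e+00  a ← 38.084908 − (+8.023e-02/-1.196e+00) = 38.151968
iter 3: u=1.160622  f(a)=+2.297e-04  f'(a)=-1.190e+00  a ← 38.151968 − (+2.297e-04/-1.190e+00) = 38.152161
iter 4: u=1.160616  f(a)=+1.895e-09  f'(a)=-1.190e+00  a ← 38.152161 − (+1.895e-09/-1.190e+00) = 38.152161
iter 5: u=1.160616  f(a)=-1.421e-14  f'(a)=-1.190e+00  a ← 38.152161 − (-1.421e-14/-1.190e+00) = 38.152161
converged: |Δa| < 1e-12 after 5 iterations
sag = a·(cosh(S/(2a)) − 1) = 38.152161·(cosh(1.160616) − 1) = 28.713152
T_max/T_min = cosh(S/(2a)) = 1.752596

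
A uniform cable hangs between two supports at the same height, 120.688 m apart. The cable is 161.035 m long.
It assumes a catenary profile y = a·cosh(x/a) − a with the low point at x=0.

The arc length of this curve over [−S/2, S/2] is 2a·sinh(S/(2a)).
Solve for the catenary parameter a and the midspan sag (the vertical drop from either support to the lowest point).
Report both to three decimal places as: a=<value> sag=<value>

a=44.598 sag=47.446

seed: a₀ = √(S³/(24(L−S))) = √(120.688³/(24·40.347)) = 42.607386
iter 1: u=1.416280  f(a)=+4.245e+00  f'(a)=-2.302e+00  a ← 42.607386 − (+4.245e+00/-2.302e+00) = 44.451512
iter 2: u=1.357524  f(a)=+2.912e-01  f'(a)=-1.996e+00  a ← 44.451512 − (+2.912e-01/-1.996e+00) = 44.597380
iter 3: u=1.353084  f(a)=+1.593e-03  f'(a)=-1.974e+00  a ← 44.597380 − (+1.593e-03/-1.974e+00) = 44.598187
iter 4: u=1.353059  f(a)=+4.824e-08  f'(a)=-1.974e+00  a ← 44.598187 − (+4.824e-08/-1.974e+00) = 44.598187
iter 5: u=1.353059  f(a)=-2.842e-14  f'(a)=-1.974e+00  a ← 44.598187 − (-2.842e-14/-1.974e+00) = 44.598187
converged: |Δa| < 1e-12 after 5 iterations
sag = a·(cosh(S/(2a)) − 1) = 44.598187·(cosh(1.353059) − 1) = 47.445640
T_max/T_min = cosh(S/(2a)) = 2.063847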